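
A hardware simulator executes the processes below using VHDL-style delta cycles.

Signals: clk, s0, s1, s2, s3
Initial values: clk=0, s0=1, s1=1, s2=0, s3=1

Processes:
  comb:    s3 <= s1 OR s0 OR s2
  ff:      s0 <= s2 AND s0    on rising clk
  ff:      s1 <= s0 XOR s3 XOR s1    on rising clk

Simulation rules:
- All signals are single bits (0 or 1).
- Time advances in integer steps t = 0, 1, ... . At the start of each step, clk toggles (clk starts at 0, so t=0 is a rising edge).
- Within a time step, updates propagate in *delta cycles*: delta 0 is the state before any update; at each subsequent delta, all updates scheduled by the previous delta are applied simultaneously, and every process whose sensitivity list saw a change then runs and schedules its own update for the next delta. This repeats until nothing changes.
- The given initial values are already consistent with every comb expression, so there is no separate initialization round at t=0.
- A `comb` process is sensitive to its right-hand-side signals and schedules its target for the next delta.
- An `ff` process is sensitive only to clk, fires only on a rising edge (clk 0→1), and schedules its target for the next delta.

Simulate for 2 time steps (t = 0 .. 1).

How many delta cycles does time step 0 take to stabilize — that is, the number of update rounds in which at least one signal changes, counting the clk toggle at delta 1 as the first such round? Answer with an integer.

t=0 Δ0: s1=1 clk=0 s3=1 s2=0 s0=1
  Δ1: clk:0→1
  Δ2: s0:1→0
  (2Δ to stable)
t=1 Δ0: s1=1 clk=1 s3=1 s2=0 s0=0
  Δ1: clk:1→0
  (1Δ to stable)

2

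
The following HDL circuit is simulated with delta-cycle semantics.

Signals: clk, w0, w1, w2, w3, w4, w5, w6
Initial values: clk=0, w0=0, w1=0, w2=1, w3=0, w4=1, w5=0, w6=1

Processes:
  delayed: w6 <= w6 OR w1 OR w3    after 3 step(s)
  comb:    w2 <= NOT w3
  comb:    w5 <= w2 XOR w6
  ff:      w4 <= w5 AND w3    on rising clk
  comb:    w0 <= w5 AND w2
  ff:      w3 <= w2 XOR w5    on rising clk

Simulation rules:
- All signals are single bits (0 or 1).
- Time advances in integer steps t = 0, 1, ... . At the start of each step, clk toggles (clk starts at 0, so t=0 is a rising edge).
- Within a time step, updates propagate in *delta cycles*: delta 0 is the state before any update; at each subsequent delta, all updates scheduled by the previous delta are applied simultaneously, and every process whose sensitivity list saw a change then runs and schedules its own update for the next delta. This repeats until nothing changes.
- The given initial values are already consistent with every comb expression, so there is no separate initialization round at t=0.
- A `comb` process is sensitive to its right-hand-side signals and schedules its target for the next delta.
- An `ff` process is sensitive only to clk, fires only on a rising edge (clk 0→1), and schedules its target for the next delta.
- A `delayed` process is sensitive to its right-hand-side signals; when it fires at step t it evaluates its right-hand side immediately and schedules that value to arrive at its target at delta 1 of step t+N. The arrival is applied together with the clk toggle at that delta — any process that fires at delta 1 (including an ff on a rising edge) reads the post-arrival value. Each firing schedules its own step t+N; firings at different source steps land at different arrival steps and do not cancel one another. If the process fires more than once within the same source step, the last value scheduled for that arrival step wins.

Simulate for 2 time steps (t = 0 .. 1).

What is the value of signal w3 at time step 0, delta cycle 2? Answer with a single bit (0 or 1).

1

t0.Δ0 w2=1 w5=0 w4=1 clk=0 w3=0 w0=0 w1=0 w6=1
t0.Δ1 w2=1 w5=0 w4=1 clk=1 w3=0 w0=0 w1=0 w6=1
t0.Δ2 w2=1 w5=0 w4=0 clk=1 w3=1 w0=0 w1=0 w6=1
t0.Δ3 w2=0 w5=0 w4=0 clk=1 w3=1 w0=0 w1=0 w6=1
t0.Δ4 w2=0 w5=1 w4=0 clk=1 w3=1 w0=0 w1=0 w6=1
t1.Δ0 w2=0 w5=1 w4=0 clk=1 w3=1 w0=0 w1=0 w6=1
t1.Δ1 w2=0 w5=1 w4=0 clk=0 w3=1 w0=0 w1=0 w6=1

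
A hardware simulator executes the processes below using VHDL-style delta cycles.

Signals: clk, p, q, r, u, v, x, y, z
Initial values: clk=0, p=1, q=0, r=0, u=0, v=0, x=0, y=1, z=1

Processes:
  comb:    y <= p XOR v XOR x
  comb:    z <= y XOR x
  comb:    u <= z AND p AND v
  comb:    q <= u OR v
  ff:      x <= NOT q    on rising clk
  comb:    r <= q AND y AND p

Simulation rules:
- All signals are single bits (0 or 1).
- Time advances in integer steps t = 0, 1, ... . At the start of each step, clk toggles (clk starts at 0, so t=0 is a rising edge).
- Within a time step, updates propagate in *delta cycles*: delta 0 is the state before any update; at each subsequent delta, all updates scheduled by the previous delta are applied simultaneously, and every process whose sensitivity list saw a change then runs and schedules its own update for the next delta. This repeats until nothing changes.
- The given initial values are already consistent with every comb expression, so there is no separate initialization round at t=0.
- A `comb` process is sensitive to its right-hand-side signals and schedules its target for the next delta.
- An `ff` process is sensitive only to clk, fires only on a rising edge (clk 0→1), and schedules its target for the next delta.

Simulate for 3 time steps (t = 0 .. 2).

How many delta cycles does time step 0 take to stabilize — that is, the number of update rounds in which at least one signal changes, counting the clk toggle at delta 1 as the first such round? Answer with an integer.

4

[bits: clk,v,x,u,q,y,r,z,p]
t=0: Δ0=000001011 Δ1=100001011 Δ2=101001011 Δ3=101000001 Δ4=101000011 | 4Δ
t=1: Δ0=101000011 Δ1=001000011 | 1Δ
t=2: Δ0=001000011 Δ1=101000011 | 1Δ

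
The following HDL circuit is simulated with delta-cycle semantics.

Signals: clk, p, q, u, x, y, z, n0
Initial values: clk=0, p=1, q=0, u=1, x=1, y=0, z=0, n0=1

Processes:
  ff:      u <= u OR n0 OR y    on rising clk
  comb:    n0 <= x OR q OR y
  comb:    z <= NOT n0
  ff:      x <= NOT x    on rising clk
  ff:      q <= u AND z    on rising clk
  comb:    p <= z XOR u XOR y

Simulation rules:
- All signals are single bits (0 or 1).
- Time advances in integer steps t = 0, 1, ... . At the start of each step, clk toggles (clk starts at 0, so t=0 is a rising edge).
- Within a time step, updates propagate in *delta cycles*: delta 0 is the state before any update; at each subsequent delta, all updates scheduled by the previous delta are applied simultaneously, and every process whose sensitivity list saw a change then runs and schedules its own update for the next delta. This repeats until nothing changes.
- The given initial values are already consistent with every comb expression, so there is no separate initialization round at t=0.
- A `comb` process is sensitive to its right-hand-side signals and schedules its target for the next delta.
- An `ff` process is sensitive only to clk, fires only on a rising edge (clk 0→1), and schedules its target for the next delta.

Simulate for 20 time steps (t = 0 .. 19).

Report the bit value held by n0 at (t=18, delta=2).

0

[bits: p,x,clk,n0,q,u,y,z]
t=0: Δ0=11010100 Δ1=11110100 Δ2=10110100 Δ3=10100100 Δ4=10100101 Δ5=00100101 | 5Δ
t=1: Δ0=00100101 Δ1=00000101 | 1Δ
t=2: Δ0=00000101 Δ1=00100101 Δ2=01101101 Δ3=01111101 Δ4=01111100 Δ5=11111100 | 5Δ
t=3: Δ0=11111100 Δ1=11011100 | 1Δ
t=4: Δ0=11011100 Δ1=11111100 Δ2=10110100 Δ3=10100100 Δ4=10100101 Δ5=00100101 | 5Δ
t=5: Δ0=00100101 Δ1=00000101 | 1Δ
t=6: Δ0=00000101 Δ1=00100101 Δ2=01101101 Δ3=01111101 Δ4=01111100 Δ5=11111100 | 5Δ
t=7: Δ0=11111100 Δ1=11011100 | 1Δ
t=8: Δ0=11011100 Δ1=11111100 Δ2=10110100 Δ3=10100100 Δ4=10100101 Δ5=00100101 | 5Δ
t=9: Δ0=00100101 Δ1=00000101 | 1Δ
t=10: Δ0=00000101 Δ1=00100101 Δ2=01101101 Δ3=01111101 Δ4=01111100 Δ5=11111100 | 5Δ
t=11: Δ0=11111100 Δ1=11011100 | 1Δ
t=12: Δ0=11011100 Δ1=11111100 Δ2=10110100 Δ3=10100100 Δ4=10100101 Δ5=00100101 | 5Δ
t=13: Δ0=00100101 Δ1=00000101 | 1Δ
t=14: Δ0=00000101 Δ1=00100101 Δ2=01101101 Δ3=01111101 Δ4=01111100 Δ5=11111100 | 5Δ
t=15: Δ0=11111100 Δ1=11011100 | 1Δ
t=16: Δ0=11011100 Δ1=11111100 Δ2=10110100 Δ3=10100100 Δ4=10100101 Δ5=00100101 | 5Δ
t=17: Δ0=00100101 Δ1=00000101 | 1Δ
t=18: Δ0=00000101 Δ1=00100101 Δ2=01101101 Δ3=01111101 Δ4=01111100 Δ5=11111100 | 5Δ
t=19: Δ0=11111100 Δ1=11011100 | 1Δ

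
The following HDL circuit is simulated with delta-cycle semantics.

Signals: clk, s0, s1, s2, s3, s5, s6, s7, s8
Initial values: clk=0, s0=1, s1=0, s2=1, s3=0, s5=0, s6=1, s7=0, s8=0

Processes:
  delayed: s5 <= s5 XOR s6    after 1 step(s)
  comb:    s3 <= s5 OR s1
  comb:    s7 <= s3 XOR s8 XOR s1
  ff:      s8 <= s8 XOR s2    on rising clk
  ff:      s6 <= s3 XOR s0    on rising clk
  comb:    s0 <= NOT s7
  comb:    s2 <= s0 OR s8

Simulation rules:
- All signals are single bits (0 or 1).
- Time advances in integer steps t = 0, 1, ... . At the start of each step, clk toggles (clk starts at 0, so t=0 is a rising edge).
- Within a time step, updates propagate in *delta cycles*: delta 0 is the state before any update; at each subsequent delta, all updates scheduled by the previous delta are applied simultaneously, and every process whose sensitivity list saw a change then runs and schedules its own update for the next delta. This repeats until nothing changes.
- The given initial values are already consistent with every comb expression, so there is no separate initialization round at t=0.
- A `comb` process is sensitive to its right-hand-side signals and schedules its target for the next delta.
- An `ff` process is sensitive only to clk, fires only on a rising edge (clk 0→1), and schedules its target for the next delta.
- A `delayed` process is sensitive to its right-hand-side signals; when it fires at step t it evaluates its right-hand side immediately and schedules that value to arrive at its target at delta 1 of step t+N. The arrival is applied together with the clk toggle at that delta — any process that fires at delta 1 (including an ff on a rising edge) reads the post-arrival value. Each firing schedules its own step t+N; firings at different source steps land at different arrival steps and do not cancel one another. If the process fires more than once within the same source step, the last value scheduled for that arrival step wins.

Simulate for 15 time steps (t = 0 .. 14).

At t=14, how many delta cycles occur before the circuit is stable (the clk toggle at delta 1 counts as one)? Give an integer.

t=0 Δ0: s1=0 s6=1 s2=1 s8=0 clk=0 s0=1 s3=0 s5=0 s7=0
  Δ1: clk:0→1
  Δ2: s8:0→1
  Δ3: s7:0→1
  Δ4: s0:1→0
  (4Δ to stable)
t=1 Δ0: s1=0 s6=1 s2=1 s8=1 clk=1 s0=0 s3=0 s5=0 s7=1
  Δ1: clk:1→0
  (1Δ to stable)
t=2 Δ0: s1=0 s6=1 s2=1 s8=1 clk=0 s0=0 s3=0 s5=0 s7=1
  Δ1: clk:0→1
  Δ2: s6:1→0, s8:1→0
  Δ3: s2:1→0, s7:1→0
  Δ4: s0:0→1
  Δ5: s2:0→1
  (5Δ to stable)
t=3 Δ0: s1=0 s6=0 s2=1 s8=0 clk=1 s0=1 s3=0 s5=0 s7=0
  Δ1: clk:1→0
  (1Δ to stable)
t=4 Δ0: s1=0 s6=0 s2=1 s8=0 clk=0 s0=1 s3=0 s5=0 s7=0
  Δ1: clk:0→1
  Δ2: s6:0→1, s8:0→1
  Δ3: s7:0→1
  Δ4: s0:1→0
  (4Δ to stable)
t=5 Δ0: s1=0 s6=1 s2=1 s8=1 clk=1 s0=0 s3=0 s5=0 s7=1
  Δ1: clk:1→0, s5:0→1
  Δ2: s3:0→1
  Δ3: s7:1→0
  Δ4: s0:0→1
  (4Δ to stable)
t=6 Δ0: s1=0 s6=1 s2=1 s8=1 clk=0 s0=1 s3=1 s5=1 s7=0
  Δ1: clk:0→1, s5:1→0
  Δ2: s6:1→0, s8:1→0, s3:1→0
  (2Δ to stable)
t=7 Δ0: s1=0 s6=0 s2=1 s8=0 clk=1 s0=1 s3=0 s5=0 s7=0
  Δ1: clk:1→0
  (1Δ to stable)
t=8 Δ0: s1=0 s6=0 s2=1 s8=0 clk=0 s0=1 s3=0 s5=0 s7=0
  Δ1: clk:0→1
  Δ2: s6:0→1, s8:0→1
  Δ3: s7:0→1
  Δ4: s0:1→0
  (4Δ to stable)
t=9 Δ0: s1=0 s6=1 s2=1 s8=1 clk=1 s0=0 s3=0 s5=0 s7=1
  Δ1: clk:1→0, s5:0→1
  Δ2: s3:0→1
  Δ3: s7:1→0
  Δ4: s0:0→1
  (4Δ to stable)
t=10 Δ0: s1=0 s6=1 s2=1 s8=1 clk=0 s0=1 s3=1 s5=1 s7=0
  Δ1: clk:0→1, s5:1→0
  Δ2: s6:1→0, s8:1→0, s3:1→0
  (2Δ to stable)
t=11 Δ0: s1=0 s6=0 s2=1 s8=0 clk=1 s0=1 s3=0 s5=0 s7=0
  Δ1: clk:1→0
  (1Δ to stable)
t=12 Δ0: s1=0 s6=0 s2=1 s8=0 clk=0 s0=1 s3=0 s5=0 s7=0
  Δ1: clk:0→1
  Δ2: s6:0→1, s8:0→1
  Δ3: s7:0→1
  Δ4: s0:1→0
  (4Δ to stable)
t=13 Δ0: s1=0 s6=1 s2=1 s8=1 clk=1 s0=0 s3=0 s5=0 s7=1
  Δ1: clk:1→0, s5:0→1
  Δ2: s3:0→1
  Δ3: s7:1→0
  Δ4: s0:0→1
  (4Δ to stable)
t=14 Δ0: s1=0 s6=1 s2=1 s8=1 clk=0 s0=1 s3=1 s5=1 s7=0
  Δ1: clk:0→1, s5:1→0
  Δ2: s6:1→0, s8:1→0, s3:1→0
  (2Δ to stable)

2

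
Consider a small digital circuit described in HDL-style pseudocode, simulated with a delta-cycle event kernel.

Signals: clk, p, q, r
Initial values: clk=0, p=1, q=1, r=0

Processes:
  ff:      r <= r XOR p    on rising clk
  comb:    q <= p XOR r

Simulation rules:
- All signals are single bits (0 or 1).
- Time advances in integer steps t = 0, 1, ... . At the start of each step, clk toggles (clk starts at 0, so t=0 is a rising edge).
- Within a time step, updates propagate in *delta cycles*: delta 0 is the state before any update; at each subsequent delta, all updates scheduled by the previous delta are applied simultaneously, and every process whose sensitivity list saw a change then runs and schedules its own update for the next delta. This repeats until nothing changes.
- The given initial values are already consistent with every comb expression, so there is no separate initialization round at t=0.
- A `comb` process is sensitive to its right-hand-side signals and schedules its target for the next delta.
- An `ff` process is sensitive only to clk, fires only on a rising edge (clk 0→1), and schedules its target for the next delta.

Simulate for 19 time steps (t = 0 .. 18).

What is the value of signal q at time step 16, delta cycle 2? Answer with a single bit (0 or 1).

1

t0.Δ0 q=1 clk=0 p=1 r=0
t0.Δ1 q=1 clk=1 p=1 r=0
t0.Δ2 q=1 clk=1 p=1 r=1
t0.Δ3 q=0 clk=1 p=1 r=1
t1.Δ0 q=0 clk=1 p=1 r=1
t1.Δ1 q=0 clk=0 p=1 r=1
t2.Δ0 q=0 clk=0 p=1 r=1
t2.Δ1 q=0 clk=1 p=1 r=1
t2.Δ2 q=0 clk=1 p=1 r=0
t2.Δ3 q=1 clk=1 p=1 r=0
t3.Δ0 q=1 clk=1 p=1 r=0
t3.Δ1 q=1 clk=0 p=1 r=0
t4.Δ0 q=1 clk=0 p=1 r=0
t4.Δ1 q=1 clk=1 p=1 r=0
t4.Δ2 q=1 clk=1 p=1 r=1
t4.Δ3 q=0 clk=1 p=1 r=1
t5.Δ0 q=0 clk=1 p=1 r=1
t5.Δ1 q=0 clk=0 p=1 r=1
t6.Δ0 q=0 clk=0 p=1 r=1
t6.Δ1 q=0 clk=1 p=1 r=1
t6.Δ2 q=0 clk=1 p=1 r=0
t6.Δ3 q=1 clk=1 p=1 r=0
t7.Δ0 q=1 clk=1 p=1 r=0
t7.Δ1 q=1 clk=0 p=1 r=0
t8.Δ0 q=1 clk=0 p=1 r=0
t8.Δ1 q=1 clk=1 p=1 r=0
t8.Δ2 q=1 clk=1 p=1 r=1
t8.Δ3 q=0 clk=1 p=1 r=1
t9.Δ0 q=0 clk=1 p=1 r=1
t9.Δ1 q=0 clk=0 p=1 r=1
t10.Δ0 q=0 clk=0 p=1 r=1
t10.Δ1 q=0 clk=1 p=1 r=1
t10.Δ2 q=0 clk=1 p=1 r=0
t10.Δ3 q=1 clk=1 p=1 r=0
t11.Δ0 q=1 clk=1 p=1 r=0
t11.Δ1 q=1 clk=0 p=1 r=0
t12.Δ0 q=1 clk=0 p=1 r=0
t12.Δ1 q=1 clk=1 p=1 r=0
t12.Δ2 q=1 clk=1 p=1 r=1
t12.Δ3 q=0 clk=1 p=1 r=1
t13.Δ0 q=0 clk=1 p=1 r=1
t13.Δ1 q=0 clk=0 p=1 r=1
t14.Δ0 q=0 clk=0 p=1 r=1
t14.Δ1 q=0 clk=1 p=1 r=1
t14.Δ2 q=0 clk=1 p=1 r=0
t14.Δ3 q=1 clk=1 p=1 r=0
t15.Δ0 q=1 clk=1 p=1 r=0
t15.Δ1 q=1 clk=0 p=1 r=0
t16.Δ0 q=1 clk=0 p=1 r=0
t16.Δ1 q=1 clk=1 p=1 r=0
t16.Δ2 q=1 clk=1 p=1 r=1
t16.Δ3 q=0 clk=1 p=1 r=1
t17.Δ0 q=0 clk=1 p=1 r=1
t17.Δ1 q=0 clk=0 p=1 r=1
t18.Δ0 q=0 clk=0 p=1 r=1
t18.Δ1 q=0 clk=1 p=1 r=1
t18.Δ2 q=0 clk=1 p=1 r=0
t18.Δ3 q=1 clk=1 p=1 r=0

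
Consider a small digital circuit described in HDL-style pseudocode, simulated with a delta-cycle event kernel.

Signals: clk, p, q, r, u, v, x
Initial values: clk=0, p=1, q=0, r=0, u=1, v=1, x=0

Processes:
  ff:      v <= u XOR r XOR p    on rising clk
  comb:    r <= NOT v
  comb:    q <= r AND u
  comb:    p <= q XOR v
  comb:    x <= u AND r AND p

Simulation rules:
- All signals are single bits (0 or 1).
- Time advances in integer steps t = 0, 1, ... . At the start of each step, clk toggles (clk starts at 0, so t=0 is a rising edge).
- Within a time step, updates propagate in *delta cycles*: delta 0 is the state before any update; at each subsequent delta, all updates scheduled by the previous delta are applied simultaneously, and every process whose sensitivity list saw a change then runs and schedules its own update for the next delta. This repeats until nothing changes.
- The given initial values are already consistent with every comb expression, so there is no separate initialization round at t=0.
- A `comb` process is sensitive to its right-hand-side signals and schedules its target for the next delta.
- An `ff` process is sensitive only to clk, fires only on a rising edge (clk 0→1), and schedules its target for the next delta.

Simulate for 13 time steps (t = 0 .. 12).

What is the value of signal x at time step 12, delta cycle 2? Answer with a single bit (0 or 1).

0

[bits: r,u,q,clk,v,x,p]
t=0: Δ0=0100101 Δ1=0101101 Δ2=0101001 Δ3=1101000 Δ4=1111000 Δ5=1111001 Δ6=1111011 | 6Δ
t=1: Δ0=1111011 Δ1=1110011 | 1Δ
t=2: Δ0=1110011 Δ1=1111011 Δ2=1111111 Δ3=0111110 Δ4=0101100 Δ5=0101101 | 5Δ
t=3: Δ0=0101101 Δ1=0100101 | 1Δ
t=4: Δ0=0100101 Δ1=0101101 Δ2=0101001 Δ3=1101000 Δ4=1111000 Δ5=1111001 Δ6=1111011 | 6Δ
t=5: Δ0=1111011 Δ1=1110011 | 1Δ
t=6: Δ0=1110011 Δ1=1111011 Δ2=1111111 Δ3=0111110 Δ4=0101100 Δ5=0101101 | 5Δ
t=7: Δ0=0101101 Δ1=0100101 | 1Δ
t=8: Δ0=0100101 Δ1=0101101 Δ2=0101001 Δ3=1101000 Δ4=1111000 Δ5=1111001 Δ6=1111011 | 6Δ
t=9: Δ0=1111011 Δ1=1110011 | 1Δ
t=10: Δ0=1110011 Δ1=1111011 Δ2=1111111 Δ3=0111110 Δ4=0101100 Δ5=0101101 | 5Δ
t=11: Δ0=0101101 Δ1=0100101 | 1Δ
t=12: Δ0=0100101 Δ1=0101101 Δ2=0101001 Δ3=1101000 Δ4=1111000 Δ5=1111001 Δ6=1111011 | 6Δ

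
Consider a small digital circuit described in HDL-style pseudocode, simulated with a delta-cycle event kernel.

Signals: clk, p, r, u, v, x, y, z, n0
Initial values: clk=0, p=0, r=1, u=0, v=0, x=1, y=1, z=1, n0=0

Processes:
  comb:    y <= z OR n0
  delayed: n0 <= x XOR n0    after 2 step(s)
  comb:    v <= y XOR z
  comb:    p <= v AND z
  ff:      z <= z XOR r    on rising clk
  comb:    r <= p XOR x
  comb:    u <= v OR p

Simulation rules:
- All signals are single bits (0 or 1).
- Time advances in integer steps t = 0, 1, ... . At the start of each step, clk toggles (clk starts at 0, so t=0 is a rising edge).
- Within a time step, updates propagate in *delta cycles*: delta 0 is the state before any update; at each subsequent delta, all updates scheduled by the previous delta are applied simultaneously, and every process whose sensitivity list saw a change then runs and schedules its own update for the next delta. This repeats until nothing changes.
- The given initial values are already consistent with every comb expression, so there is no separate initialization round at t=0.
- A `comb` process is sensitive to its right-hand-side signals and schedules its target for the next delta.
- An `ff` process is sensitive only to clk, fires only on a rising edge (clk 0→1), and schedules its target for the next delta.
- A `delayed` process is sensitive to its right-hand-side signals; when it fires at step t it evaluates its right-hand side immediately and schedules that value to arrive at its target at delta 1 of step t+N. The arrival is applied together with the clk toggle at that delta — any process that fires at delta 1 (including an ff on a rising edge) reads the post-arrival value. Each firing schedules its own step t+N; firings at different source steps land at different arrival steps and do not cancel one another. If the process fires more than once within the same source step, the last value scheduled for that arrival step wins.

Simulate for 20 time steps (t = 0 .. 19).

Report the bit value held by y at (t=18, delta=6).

1

t0.Δ0 n0=0 clk=0 y=1 v=0 z=1 r=1 x=1 p=0 u=0
t0.Δ1 n0=0 clk=1 y=1 v=0 z=1 r=1 x=1 p=0 u=0
t0.Δ2 n0=0 clk=1 y=1 v=0 z=0 r=1 x=1 p=0 u=0
t0.Δ3 n0=0 clk=1 y=0 v=1 z=0 r=1 x=1 p=0 u=0
t0.Δ4 n0=0 clk=1 y=0 v=0 z=0 r=1 x=1 p=0 u=1
t0.Δ5 n0=0 clk=1 y=0 v=0 z=0 r=1 x=1 p=0 u=0
t1.Δ0 n0=0 clk=1 y=0 v=0 z=0 r=1 x=1 p=0 u=0
t1.Δ1 n0=0 clk=0 y=0 v=0 z=0 r=1 x=1 p=0 u=0
t2.Δ0 n0=0 clk=0 y=0 v=0 z=0 r=1 x=1 p=0 u=0
t2.Δ1 n0=0 clk=1 y=0 v=0 z=0 r=1 x=1 p=0 u=0
t2.Δ2 n0=0 clk=1 y=0 v=0 z=1 r=1 x=1 p=0 u=0
t2.Δ3 n0=0 clk=1 y=1 v=1 z=1 r=1 x=1 p=0 u=0
t2.Δ4 n0=0 clk=1 y=1 v=0 z=1 r=1 x=1 p=1 u=1
t2.Δ5 n0=0 clk=1 y=1 v=0 z=1 r=0 x=1 p=0 u=1
t2.Δ6 n0=0 clk=1 y=1 v=0 z=1 r=1 x=1 p=0 u=0
t3.Δ0 n0=0 clk=1 y=1 v=0 z=1 r=1 x=1 p=0 u=0
t3.Δ1 n0=0 clk=0 y=1 v=0 z=1 r=1 x=1 p=0 u=0
t4.Δ0 n0=0 clk=0 y=1 v=0 z=1 r=1 x=1 p=0 u=0
t4.Δ1 n0=0 clk=1 y=1 v=0 z=1 r=1 x=1 p=0 u=0
t4.Δ2 n0=0 clk=1 y=1 v=0 z=0 r=1 x=1 p=0 u=0
t4.Δ3 n0=0 clk=1 y=0 v=1 z=0 r=1 x=1 p=0 u=0
t4.Δ4 n0=0 clk=1 y=0 v=0 z=0 r=1 x=1 p=0 u=1
t4.Δ5 n0=0 clk=1 y=0 v=0 z=0 r=1 x=1 p=0 u=0
t5.Δ0 n0=0 clk=1 y=0 v=0 z=0 r=1 x=1 p=0 u=0
t5.Δ1 n0=0 clk=0 y=0 v=0 z=0 r=1 x=1 p=0 u=0
t6.Δ0 n0=0 clk=0 y=0 v=0 z=0 r=1 x=1 p=0 u=0
t6.Δ1 n0=0 clk=1 y=0 v=0 z=0 r=1 x=1 p=0 u=0
t6.Δ2 n0=0 clk=1 y=0 v=0 z=1 r=1 x=1 p=0 u=0
t6.Δ3 n0=0 clk=1 y=1 v=1 z=1 r=1 x=1 p=0 u=0
t6.Δ4 n0=0 clk=1 y=1 v=0 z=1 r=1 x=1 p=1 u=1
t6.Δ5 n0=0 clk=1 y=1 v=0 z=1 r=0 x=1 p=0 u=1
t6.Δ6 n0=0 clk=1 y=1 v=0 z=1 r=1 x=1 p=0 u=0
t7.Δ0 n0=0 clk=1 y=1 v=0 z=1 r=1 x=1 p=0 u=0
t7.Δ1 n0=0 clk=0 y=1 v=0 z=1 r=1 x=1 p=0 u=0
t8.Δ0 n0=0 clk=0 y=1 v=0 z=1 r=1 x=1 p=0 u=0
t8.Δ1 n0=0 clk=1 y=1 v=0 z=1 r=1 x=1 p=0 u=0
t8.Δ2 n0=0 clk=1 y=1 v=0 z=0 r=1 x=1 p=0 u=0
t8.Δ3 n0=0 clk=1 y=0 v=1 z=0 r=1 x=1 p=0 u=0
t8.Δ4 n0=0 clk=1 y=0 v=0 z=0 r=1 x=1 p=0 u=1
t8.Δ5 n0=0 clk=1 y=0 v=0 z=0 r=1 x=1 p=0 u=0
t9.Δ0 n0=0 clk=1 y=0 v=0 z=0 r=1 x=1 p=0 u=0
t9.Δ1 n0=0 clk=0 y=0 v=0 z=0 r=1 x=1 p=0 u=0
t10.Δ0 n0=0 clk=0 y=0 v=0 z=0 r=1 x=1 p=0 u=0
t10.Δ1 n0=0 clk=1 y=0 v=0 z=0 r=1 x=1 p=0 u=0
t10.Δ2 n0=0 clk=1 y=0 v=0 z=1 r=1 x=1 p=0 u=0
t10.Δ3 n0=0 clk=1 y=1 v=1 z=1 r=1 x=1 p=0 u=0
t10.Δ4 n0=0 clk=1 y=1 v=0 z=1 r=1 x=1 p=1 u=1
t10.Δ5 n0=0 clk=1 y=1 v=0 z=1 r=0 x=1 p=0 u=1
t10.Δ6 n0=0 clk=1 y=1 v=0 z=1 r=1 x=1 p=0 u=0
t11.Δ0 n0=0 clk=1 y=1 v=0 z=1 r=1 x=1 p=0 u=0
t11.Δ1 n0=0 clk=0 y=1 v=0 z=1 r=1 x=1 p=0 u=0
t12.Δ0 n0=0 clk=0 y=1 v=0 z=1 r=1 x=1 p=0 u=0
t12.Δ1 n0=0 clk=1 y=1 v=0 z=1 r=1 x=1 p=0 u=0
t12.Δ2 n0=0 clk=1 y=1 v=0 z=0 r=1 x=1 p=0 u=0
t12.Δ3 n0=0 clk=1 y=0 v=1 z=0 r=1 x=1 p=0 u=0
t12.Δ4 n0=0 clk=1 y=0 v=0 z=0 r=1 x=1 p=0 u=1
t12.Δ5 n0=0 clk=1 y=0 v=0 z=0 r=1 x=1 p=0 u=0
t13.Δ0 n0=0 clk=1 y=0 v=0 z=0 r=1 x=1 p=0 u=0
t13.Δ1 n0=0 clk=0 y=0 v=0 z=0 r=1 x=1 p=0 u=0
t14.Δ0 n0=0 clk=0 y=0 v=0 z=0 r=1 x=1 p=0 u=0
t14.Δ1 n0=0 clk=1 y=0 v=0 z=0 r=1 x=1 p=0 u=0
t14.Δ2 n0=0 clk=1 y=0 v=0 z=1 r=1 x=1 p=0 u=0
t14.Δ3 n0=0 clk=1 y=1 v=1 z=1 r=1 x=1 p=0 u=0
t14.Δ4 n0=0 clk=1 y=1 v=0 z=1 r=1 x=1 p=1 u=1
t14.Δ5 n0=0 clk=1 y=1 v=0 z=1 r=0 x=1 p=0 u=1
t14.Δ6 n0=0 clk=1 y=1 v=0 z=1 r=1 x=1 p=0 u=0
t15.Δ0 n0=0 clk=1 y=1 v=0 z=1 r=1 x=1 p=0 u=0
t15.Δ1 n0=0 clk=0 y=1 v=0 z=1 r=1 x=1 p=0 u=0
t16.Δ0 n0=0 clk=0 y=1 v=0 z=1 r=1 x=1 p=0 u=0
t16.Δ1 n0=0 clk=1 y=1 v=0 z=1 r=1 x=1 p=0 u=0
t16.Δ2 n0=0 clk=1 y=1 v=0 z=0 r=1 x=1 p=0 u=0
t16.Δ3 n0=0 clk=1 y=0 v=1 z=0 r=1 x=1 p=0 u=0
t16.Δ4 n0=0 clk=1 y=0 v=0 z=0 r=1 x=1 p=0 u=1
t16.Δ5 n0=0 clk=1 y=0 v=0 z=0 r=1 x=1 p=0 u=0
t17.Δ0 n0=0 clk=1 y=0 v=0 z=0 r=1 x=1 p=0 u=0
t17.Δ1 n0=0 clk=0 y=0 v=0 z=0 r=1 x=1 p=0 u=0
t18.Δ0 n0=0 clk=0 y=0 v=0 z=0 r=1 x=1 p=0 u=0
t18.Δ1 n0=0 clk=1 y=0 v=0 z=0 r=1 x=1 p=0 u=0
t18.Δ2 n0=0 clk=1 y=0 v=0 z=1 r=1 x=1 p=0 u=0
t18.Δ3 n0=0 clk=1 y=1 v=1 z=1 r=1 x=1 p=0 u=0
t18.Δ4 n0=0 clk=1 y=1 v=0 z=1 r=1 x=1 p=1 u=1
t18.Δ5 n0=0 clk=1 y=1 v=0 z=1 r=0 x=1 p=0 u=1
t18.Δ6 n0=0 clk=1 y=1 v=0 z=1 r=1 x=1 p=0 u=0
t19.Δ0 n0=0 clk=1 y=1 v=0 z=1 r=1 x=1 p=0 u=0
t19.Δ1 n0=0 clk=0 y=1 v=0 z=1 r=1 x=1 p=0 u=0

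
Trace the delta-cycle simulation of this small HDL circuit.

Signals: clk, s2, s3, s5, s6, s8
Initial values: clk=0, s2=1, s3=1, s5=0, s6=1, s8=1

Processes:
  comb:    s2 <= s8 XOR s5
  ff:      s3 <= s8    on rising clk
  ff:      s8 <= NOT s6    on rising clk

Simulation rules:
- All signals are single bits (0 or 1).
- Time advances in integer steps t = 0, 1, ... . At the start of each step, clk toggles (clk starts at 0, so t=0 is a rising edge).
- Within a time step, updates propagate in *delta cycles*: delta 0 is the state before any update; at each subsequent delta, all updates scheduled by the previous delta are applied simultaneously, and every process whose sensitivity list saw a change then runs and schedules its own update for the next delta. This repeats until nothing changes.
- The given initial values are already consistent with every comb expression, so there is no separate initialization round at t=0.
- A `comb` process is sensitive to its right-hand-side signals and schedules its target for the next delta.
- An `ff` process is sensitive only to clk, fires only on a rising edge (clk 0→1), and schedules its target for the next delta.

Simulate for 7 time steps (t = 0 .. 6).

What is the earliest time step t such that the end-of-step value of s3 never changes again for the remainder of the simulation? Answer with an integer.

2

t=0 Δ0: s8=1 clk=0 s2=1 s5=0 s3=1 s6=1
  Δ1: clk:0→1
  Δ2: s8:1→0
  Δ3: s2:1→0
  (3Δ to stable)
t=1 Δ0: s8=0 clk=1 s2=0 s5=0 s3=1 s6=1
  Δ1: clk:1→0
  (1Δ to stable)
t=2 Δ0: s8=0 clk=0 s2=0 s5=0 s3=1 s6=1
  Δ1: clk:0→1
  Δ2: s3:1→0
  (2Δ to stable)
t=3 Δ0: s8=0 clk=1 s2=0 s5=0 s3=0 s6=1
  Δ1: clk:1→0
  (1Δ to stable)
t=4 Δ0: s8=0 clk=0 s2=0 s5=0 s3=0 s6=1
  Δ1: clk:0→1
  (1Δ to stable)
t=5 Δ0: s8=0 clk=1 s2=0 s5=0 s3=0 s6=1
  Δ1: clk:1→0
  (1Δ to stable)
t=6 Δ0: s8=0 clk=0 s2=0 s5=0 s3=0 s6=1
  Δ1: clk:0→1
  (1Δ to stable)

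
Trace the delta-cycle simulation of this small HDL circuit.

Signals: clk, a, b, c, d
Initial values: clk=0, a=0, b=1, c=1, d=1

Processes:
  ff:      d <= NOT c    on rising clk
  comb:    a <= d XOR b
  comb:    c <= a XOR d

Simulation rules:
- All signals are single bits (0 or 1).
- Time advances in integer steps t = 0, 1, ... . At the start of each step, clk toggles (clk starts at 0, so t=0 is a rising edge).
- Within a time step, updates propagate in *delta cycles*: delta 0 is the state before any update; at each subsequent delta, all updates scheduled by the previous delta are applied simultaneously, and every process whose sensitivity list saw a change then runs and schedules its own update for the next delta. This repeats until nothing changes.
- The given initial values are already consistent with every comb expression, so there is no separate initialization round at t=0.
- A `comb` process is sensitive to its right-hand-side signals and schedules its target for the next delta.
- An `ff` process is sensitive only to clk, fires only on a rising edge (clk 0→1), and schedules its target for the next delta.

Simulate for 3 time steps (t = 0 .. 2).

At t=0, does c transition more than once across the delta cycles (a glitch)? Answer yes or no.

t0.Δ0 b=1 a=0 d=1 clk=0 c=1
t0.Δ1 b=1 a=0 d=1 clk=1 c=1
t0.Δ2 b=1 a=0 d=0 clk=1 c=1
t0.Δ3 b=1 a=1 d=0 clk=1 c=0
t0.Δ4 b=1 a=1 d=0 clk=1 c=1
t1.Δ0 b=1 a=1 d=0 clk=1 c=1
t1.Δ1 b=1 a=1 d=0 clk=0 c=1
t2.Δ0 b=1 a=1 d=0 clk=0 c=1
t2.Δ1 b=1 a=1 d=0 clk=1 c=1

yes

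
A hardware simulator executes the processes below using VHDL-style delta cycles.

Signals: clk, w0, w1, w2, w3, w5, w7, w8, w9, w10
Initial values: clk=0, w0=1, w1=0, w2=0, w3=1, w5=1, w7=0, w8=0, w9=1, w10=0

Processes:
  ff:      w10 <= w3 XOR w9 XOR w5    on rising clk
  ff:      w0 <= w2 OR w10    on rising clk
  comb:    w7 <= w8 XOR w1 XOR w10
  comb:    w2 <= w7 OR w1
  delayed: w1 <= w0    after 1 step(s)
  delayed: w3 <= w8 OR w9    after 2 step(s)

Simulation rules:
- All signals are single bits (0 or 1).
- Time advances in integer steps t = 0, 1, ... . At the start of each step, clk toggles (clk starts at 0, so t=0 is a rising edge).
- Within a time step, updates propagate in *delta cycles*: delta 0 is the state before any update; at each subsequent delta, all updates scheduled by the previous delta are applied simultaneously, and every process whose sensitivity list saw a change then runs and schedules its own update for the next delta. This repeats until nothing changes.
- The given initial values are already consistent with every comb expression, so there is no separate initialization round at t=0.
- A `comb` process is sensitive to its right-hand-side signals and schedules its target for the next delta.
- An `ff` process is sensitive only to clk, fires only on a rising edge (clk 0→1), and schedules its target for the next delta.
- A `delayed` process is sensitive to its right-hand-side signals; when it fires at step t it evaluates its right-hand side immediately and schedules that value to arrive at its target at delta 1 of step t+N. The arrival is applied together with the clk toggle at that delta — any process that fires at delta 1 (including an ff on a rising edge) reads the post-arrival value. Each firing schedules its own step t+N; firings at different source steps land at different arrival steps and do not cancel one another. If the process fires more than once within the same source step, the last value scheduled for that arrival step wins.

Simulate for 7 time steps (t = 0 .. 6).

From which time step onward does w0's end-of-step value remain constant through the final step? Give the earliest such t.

2

[bits: w2,w3,w10,clk,w7,w1,w0,w9,w8,w5]
t=0: Δ0=0100001101 Δ1=0101001101 Δ2=0111000101 Δ3=0111100101 Δ4=1111100101 | 4Δ
t=1: Δ0=1111100101 Δ1=1110100101 | 1Δ
t=2: Δ0=1110100101 Δ1=1111100101 Δ2=1111101101 | 2Δ
t=3: Δ0=1111101101 Δ1=1110111101 Δ2=1110011101 | 2Δ
t=4: Δ0=1110011101 Δ1=1111011101 | 1Δ
t=5: Δ0=1111011101 Δ1=1110011101 | 1Δ
t=6: Δ0=1110011101 Δ1=1111011101 | 1Δ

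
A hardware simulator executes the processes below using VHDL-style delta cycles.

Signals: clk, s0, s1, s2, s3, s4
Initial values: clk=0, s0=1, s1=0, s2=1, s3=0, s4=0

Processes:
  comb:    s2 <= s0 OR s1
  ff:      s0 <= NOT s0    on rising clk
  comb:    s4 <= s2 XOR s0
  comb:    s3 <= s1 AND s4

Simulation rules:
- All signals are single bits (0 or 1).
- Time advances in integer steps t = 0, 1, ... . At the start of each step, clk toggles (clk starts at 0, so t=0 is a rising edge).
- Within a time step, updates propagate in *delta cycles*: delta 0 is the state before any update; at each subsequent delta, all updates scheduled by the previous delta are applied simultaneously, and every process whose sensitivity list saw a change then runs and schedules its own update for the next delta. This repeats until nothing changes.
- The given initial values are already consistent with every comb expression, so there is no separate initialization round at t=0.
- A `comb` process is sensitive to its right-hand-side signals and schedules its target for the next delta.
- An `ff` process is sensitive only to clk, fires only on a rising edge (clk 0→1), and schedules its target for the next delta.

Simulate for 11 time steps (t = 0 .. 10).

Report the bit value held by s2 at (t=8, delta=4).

t=0 Δ0: s4=0 s2=1 s3=0 s0=1 s1=0 clk=0
  Δ1: clk:0→1
  Δ2: s0:1→0
  Δ3: s4:0→1, s2:1→0
  Δ4: s4:1→0
  (4Δ to stable)
t=1 Δ0: s4=0 s2=0 s3=0 s0=0 s1=0 clk=1
  Δ1: clk:1→0
  (1Δ to stable)
t=2 Δ0: s4=0 s2=0 s3=0 s0=0 s1=0 clk=0
  Δ1: clk:0→1
  Δ2: s0:0→1
  Δ3: s4:0→1, s2:0→1
  Δ4: s4:1→0
  (4Δ to stable)
t=3 Δ0: s4=0 s2=1 s3=0 s0=1 s1=0 clk=1
  Δ1: clk:1→0
  (1Δ to stable)
t=4 Δ0: s4=0 s2=1 s3=0 s0=1 s1=0 clk=0
  Δ1: clk:0→1
  Δ2: s0:1→0
  Δ3: s4:0→1, s2:1→0
  Δ4: s4:1→0
  (4Δ to stable)
t=5 Δ0: s4=0 s2=0 s3=0 s0=0 s1=0 clk=1
  Δ1: clk:1→0
  (1Δ to stable)
t=6 Δ0: s4=0 s2=0 s3=0 s0=0 s1=0 clk=0
  Δ1: clk:0→1
  Δ2: s0:0→1
  Δ3: s4:0→1, s2:0→1
  Δ4: s4:1→0
  (4Δ to stable)
t=7 Δ0: s4=0 s2=1 s3=0 s0=1 s1=0 clk=1
  Δ1: clk:1→0
  (1Δ to stable)
t=8 Δ0: s4=0 s2=1 s3=0 s0=1 s1=0 clk=0
  Δ1: clk:0→1
  Δ2: s0:1→0
  Δ3: s4:0→1, s2:1→0
  Δ4: s4:1→0
  (4Δ to stable)
t=9 Δ0: s4=0 s2=0 s3=0 s0=0 s1=0 clk=1
  Δ1: clk:1→0
  (1Δ to stable)
t=10 Δ0: s4=0 s2=0 s3=0 s0=0 s1=0 clk=0
  Δ1: clk:0→1
  Δ2: s0:0→1
  Δ3: s4:0→1, s2:0→1
  Δ4: s4:1→0
  (4Δ to stable)

0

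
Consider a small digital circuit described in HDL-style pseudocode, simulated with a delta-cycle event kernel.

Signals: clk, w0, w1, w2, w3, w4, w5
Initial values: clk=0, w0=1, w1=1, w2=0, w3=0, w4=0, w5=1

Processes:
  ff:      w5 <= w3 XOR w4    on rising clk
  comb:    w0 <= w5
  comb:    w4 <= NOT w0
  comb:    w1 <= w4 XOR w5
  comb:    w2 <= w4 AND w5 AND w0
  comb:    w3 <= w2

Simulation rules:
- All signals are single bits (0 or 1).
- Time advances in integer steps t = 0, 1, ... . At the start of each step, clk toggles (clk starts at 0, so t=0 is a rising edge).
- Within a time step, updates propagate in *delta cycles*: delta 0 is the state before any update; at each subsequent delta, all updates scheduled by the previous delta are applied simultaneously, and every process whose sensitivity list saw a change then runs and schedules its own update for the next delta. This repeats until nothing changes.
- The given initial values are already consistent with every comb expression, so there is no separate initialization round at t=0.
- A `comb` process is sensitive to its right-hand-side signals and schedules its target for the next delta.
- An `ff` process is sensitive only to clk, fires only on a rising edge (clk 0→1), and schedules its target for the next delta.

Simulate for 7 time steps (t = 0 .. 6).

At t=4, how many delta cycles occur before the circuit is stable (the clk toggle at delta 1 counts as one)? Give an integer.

t=0 Δ0: w2=0 w4=0 w5=1 w1=1 clk=0 w0=1 w3=0
  Δ1: clk:0→1
  Δ2: w5:1→0
  Δ3: w1:1→0, w0:1→0
  Δ4: w4:0→1
  Δ5: w1:0→1
  (5Δ to stable)
t=1 Δ0: w2=0 w4=1 w5=0 w1=1 clk=1 w0=0 w3=0
  Δ1: clk:1→0
  (1Δ to stable)
t=2 Δ0: w2=0 w4=1 w5=0 w1=1 clk=0 w0=0 w3=0
  Δ1: clk:0→1
  Δ2: w5:0→1
  Δ3: w1:1→0, w0:0→1
  Δ4: w2:0→1, w4:1→0
  Δ5: w2:1→0, w1:0→1, w3:0→1
  Δ6: w3:1→0
  (6Δ to stable)
t=3 Δ0: w2=0 w4=0 w5=1 w1=1 clk=1 w0=1 w3=0
  Δ1: clk:1→0
  (1Δ to stable)
t=4 Δ0: w2=0 w4=0 w5=1 w1=1 clk=0 w0=1 w3=0
  Δ1: clk:0→1
  Δ2: w5:1→0
  Δ3: w1:1→0, w0:1→0
  Δ4: w4:0→1
  Δ5: w1:0→1
  (5Δ to stable)
t=5 Δ0: w2=0 w4=1 w5=0 w1=1 clk=1 w0=0 w3=0
  Δ1: clk:1→0
  (1Δ to stable)
t=6 Δ0: w2=0 w4=1 w5=0 w1=1 clk=0 w0=0 w3=0
  Δ1: clk:0→1
  Δ2: w5:0→1
  Δ3: w1:1→0, w0:0→1
  Δ4: w2:0→1, w4:1→0
  Δ5: w2:1→0, w1:0→1, w3:0→1
  Δ6: w3:1→0
  (6Δ to stable)

5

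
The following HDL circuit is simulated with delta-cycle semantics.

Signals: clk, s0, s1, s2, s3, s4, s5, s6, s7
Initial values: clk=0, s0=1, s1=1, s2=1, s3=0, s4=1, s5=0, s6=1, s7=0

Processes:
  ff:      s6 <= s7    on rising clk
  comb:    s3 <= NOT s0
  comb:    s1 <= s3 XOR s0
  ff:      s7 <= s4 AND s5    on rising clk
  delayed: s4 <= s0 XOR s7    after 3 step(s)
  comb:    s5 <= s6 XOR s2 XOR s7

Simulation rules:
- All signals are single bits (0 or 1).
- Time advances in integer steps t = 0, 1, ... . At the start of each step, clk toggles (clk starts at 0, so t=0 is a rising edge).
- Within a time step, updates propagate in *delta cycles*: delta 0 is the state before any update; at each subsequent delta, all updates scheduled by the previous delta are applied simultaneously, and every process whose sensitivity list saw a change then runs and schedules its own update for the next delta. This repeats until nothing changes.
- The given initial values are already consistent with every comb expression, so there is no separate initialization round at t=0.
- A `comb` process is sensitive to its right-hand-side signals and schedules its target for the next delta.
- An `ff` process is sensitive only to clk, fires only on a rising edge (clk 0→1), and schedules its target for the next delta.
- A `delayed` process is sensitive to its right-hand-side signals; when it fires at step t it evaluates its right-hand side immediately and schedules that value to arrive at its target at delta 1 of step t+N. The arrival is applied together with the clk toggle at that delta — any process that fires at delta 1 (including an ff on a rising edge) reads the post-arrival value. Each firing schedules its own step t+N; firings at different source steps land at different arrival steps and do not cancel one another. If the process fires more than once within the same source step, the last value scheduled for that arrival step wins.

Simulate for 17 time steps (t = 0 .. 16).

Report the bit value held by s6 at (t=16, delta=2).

[bits: s5,clk,s0,s1,s4,s7,s2,s3,s6]
t=0: Δ0=001110101 Δ1=011110101 Δ2=011110100 Δ3=111110100 | 3Δ
t=1: Δ0=111110100 Δ1=101110100 | 1Δ
t=2: Δ0=101110100 Δ1=111110100 Δ2=111111100 Δ3=011111100 | 3Δ
t=3: Δ0=011111100 Δ1=001111100 | 1Δ
t=4: Δ0=001111100 Δ1=011111100 Δ2=011110101 | 2Δ
t=5: Δ0=011110101 Δ1=001100101 | 1Δ
t=6: Δ0=001100101 Δ1=011100101 Δ2=011100100 Δ3=111100100 | 3Δ
t=7: Δ0=111100100 Δ1=101110100 | 1Δ
t=8: Δ0=101110100 Δ1=111110100 Δ2=111111100 Δ3=011111100 | 3Δ
t=9: Δ0=011111100 Δ1=001111100 | 1Δ
t=10: Δ0=001111100 Δ1=011111100 Δ2=011110101 | 2Δ
t=11: Δ0=011110101 Δ1=001100101 | 1Δ
t=12: Δ0=001100101 Δ1=011100101 Δ2=011100100 Δ3=111100100 | 3Δ
t=13: Δ0=111100100 Δ1=101110100 | 1Δ
t=14: Δ0=101110100 Δ1=111110100 Δ2=111111100 Δ3=011111100 | 3Δ
t=15: Δ0=011111100 Δ1=001111100 | 1Δ
t=16: Δ0=001111100 Δ1=011111100 Δ2=011110101 | 2Δ

1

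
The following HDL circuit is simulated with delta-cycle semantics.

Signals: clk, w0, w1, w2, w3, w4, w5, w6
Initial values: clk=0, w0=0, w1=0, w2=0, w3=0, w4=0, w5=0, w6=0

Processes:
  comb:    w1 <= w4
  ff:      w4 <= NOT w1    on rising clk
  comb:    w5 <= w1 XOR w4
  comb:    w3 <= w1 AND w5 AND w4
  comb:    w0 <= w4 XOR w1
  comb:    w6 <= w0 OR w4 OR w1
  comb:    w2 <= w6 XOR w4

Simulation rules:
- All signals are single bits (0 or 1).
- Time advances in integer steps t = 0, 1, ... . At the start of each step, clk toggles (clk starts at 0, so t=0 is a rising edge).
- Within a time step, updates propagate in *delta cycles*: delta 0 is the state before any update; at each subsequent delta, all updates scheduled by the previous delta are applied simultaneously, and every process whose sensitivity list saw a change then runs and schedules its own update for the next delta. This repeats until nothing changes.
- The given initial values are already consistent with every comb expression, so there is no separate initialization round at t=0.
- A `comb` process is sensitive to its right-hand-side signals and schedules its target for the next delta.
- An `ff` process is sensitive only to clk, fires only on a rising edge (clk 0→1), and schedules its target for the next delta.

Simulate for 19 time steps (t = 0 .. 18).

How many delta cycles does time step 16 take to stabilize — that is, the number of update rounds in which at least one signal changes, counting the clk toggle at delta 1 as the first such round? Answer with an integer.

[bits: w2,w3,w1,clk,w0,w5,w6,w4]
t=0: Δ0=00000000 Δ1=00010000 Δ2=00010001 Δ3=10111111 Δ4=01110011 Δ5=00110011 | 5Δ
t=1: Δ0=00110011 Δ1=00100011 | 1Δ
t=2: Δ0=00100011 Δ1=00110011 Δ2=00110010 Δ3=10011110 Δ4=10010010 Δ5=10010000 Δ6=00010000 | 6Δ
t=3: Δ0=00010000 Δ1=00000000 | 1Δ
t=4: Δ0=00000000 Δ1=00010000 Δ2=00010001 Δ3=10111111 Δ4=01110011 Δ5=00110011 | 5Δ
t=5: Δ0=00110011 Δ1=00100011 | 1Δ
t=6: Δ0=00100011 Δ1=00110011 Δ2=00110010 Δ3=10011110 Δ4=10010010 Δ5=10010000 Δ6=00010000 | 6Δ
t=7: Δ0=00010000 Δ1=00000000 | 1Δ
t=8: Δ0=00000000 Δ1=00010000 Δ2=00010001 Δ3=10111111 Δ4=01110011 Δ5=00110011 | 5Δ
t=9: Δ0=00110011 Δ1=00100011 | 1Δ
t=10: Δ0=00100011 Δ1=00110011 Δ2=00110010 Δ3=10011110 Δ4=10010010 Δ5=10010000 Δ6=00010000 | 6Δ
t=11: Δ0=00010000 Δ1=00000000 | 1Δ
t=12: Δ0=00000000 Δ1=00010000 Δ2=00010001 Δ3=10111111 Δ4=01110011 Δ5=00110011 | 5Δ
t=13: Δ0=00110011 Δ1=00100011 | 1Δ
t=14: Δ0=00100011 Δ1=00110011 Δ2=00110010 Δ3=10011110 Δ4=10010010 Δ5=10010000 Δ6=00010000 | 6Δ
t=15: Δ0=00010000 Δ1=00000000 | 1Δ
t=16: Δ0=00000000 Δ1=00010000 Δ2=00010001 Δ3=10111111 Δ4=01110011 Δ5=00110011 | 5Δ
t=17: Δ0=00110011 Δ1=00100011 | 1Δ
t=18: Δ0=00100011 Δ1=00110011 Δ2=00110010 Δ3=10011110 Δ4=10010010 Δ5=10010000 Δ6=00010000 | 6Δ

5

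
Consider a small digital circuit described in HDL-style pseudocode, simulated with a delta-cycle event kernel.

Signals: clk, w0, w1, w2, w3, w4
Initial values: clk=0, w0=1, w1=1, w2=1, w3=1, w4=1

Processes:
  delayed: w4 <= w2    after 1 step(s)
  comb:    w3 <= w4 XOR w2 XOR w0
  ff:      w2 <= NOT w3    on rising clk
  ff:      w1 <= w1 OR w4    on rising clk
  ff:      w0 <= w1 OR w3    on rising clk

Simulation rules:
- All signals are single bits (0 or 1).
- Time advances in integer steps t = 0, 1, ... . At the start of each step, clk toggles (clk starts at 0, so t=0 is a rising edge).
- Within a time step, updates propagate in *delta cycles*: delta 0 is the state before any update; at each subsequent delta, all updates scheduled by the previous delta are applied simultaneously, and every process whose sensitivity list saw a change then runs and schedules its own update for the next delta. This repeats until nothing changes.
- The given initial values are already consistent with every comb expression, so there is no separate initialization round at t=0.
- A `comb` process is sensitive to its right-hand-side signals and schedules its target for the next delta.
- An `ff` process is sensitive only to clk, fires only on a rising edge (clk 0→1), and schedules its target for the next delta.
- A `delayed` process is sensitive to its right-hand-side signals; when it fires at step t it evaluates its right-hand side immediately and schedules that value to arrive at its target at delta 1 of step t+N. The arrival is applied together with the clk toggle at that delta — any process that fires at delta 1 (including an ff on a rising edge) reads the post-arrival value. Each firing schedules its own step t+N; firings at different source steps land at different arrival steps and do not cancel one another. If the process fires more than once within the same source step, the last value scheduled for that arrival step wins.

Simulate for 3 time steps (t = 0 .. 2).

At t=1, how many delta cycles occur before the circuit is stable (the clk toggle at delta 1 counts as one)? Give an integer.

2

t0.Δ0 w0=1 w3=1 clk=0 w1=1 w4=1 w2=1
t0.Δ1 w0=1 w3=1 clk=1 w1=1 w4=1 w2=1
t0.Δ2 w0=1 w3=1 clk=1 w1=1 w4=1 w2=0
t0.Δ3 w0=1 w3=0 clk=1 w1=1 w4=1 w2=0
t1.Δ0 w0=1 w3=0 clk=1 w1=1 w4=1 w2=0
t1.Δ1 w0=1 w3=0 clk=0 w1=1 w4=0 w2=0
t1.Δ2 w0=1 w3=1 clk=0 w1=1 w4=0 w2=0
t2.Δ0 w0=1 w3=1 clk=0 w1=1 w4=0 w2=0
t2.Δ1 w0=1 w3=1 clk=1 w1=1 w4=0 w2=0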